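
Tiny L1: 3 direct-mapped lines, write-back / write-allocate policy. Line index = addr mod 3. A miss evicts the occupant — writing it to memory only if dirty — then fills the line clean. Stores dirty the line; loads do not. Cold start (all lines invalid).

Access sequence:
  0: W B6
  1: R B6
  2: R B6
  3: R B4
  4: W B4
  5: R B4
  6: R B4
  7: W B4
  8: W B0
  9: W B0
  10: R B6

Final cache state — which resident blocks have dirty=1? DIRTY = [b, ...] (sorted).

DIRTY = [4]

0: W B6 -> L0 miss  d=D]
1: R B6 -> L0 hit  d=D]
2: R B6 -> L0 hit  d=D]
3: R B4 -> L1 miss  d=-]
4: W B4 -> L1 hit  d=D]
5: R B4 -> L1 hit  d=D]
6: R B4 -> L1 hit  d=D]
7: W B4 -> L1 hit  d=D]
8: W B0 -> L0 miss wb->B6  d=D]
9: W B0 -> L0 hit  d=D]
10: R B6 -> L0 miss wb->B0  d=-]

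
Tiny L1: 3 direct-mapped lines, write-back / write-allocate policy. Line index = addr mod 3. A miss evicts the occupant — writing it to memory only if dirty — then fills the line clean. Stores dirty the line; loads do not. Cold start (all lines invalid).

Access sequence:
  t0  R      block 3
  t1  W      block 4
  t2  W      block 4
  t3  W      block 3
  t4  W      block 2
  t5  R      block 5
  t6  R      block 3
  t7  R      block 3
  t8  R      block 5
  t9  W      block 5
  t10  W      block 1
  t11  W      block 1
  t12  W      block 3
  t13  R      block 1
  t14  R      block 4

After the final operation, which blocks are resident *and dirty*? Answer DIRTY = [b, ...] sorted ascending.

DIRTY = [3, 5]

  0 | R B3 → L0 miss [-]
  1 | W B4 → L1 miss [D]
  2 | W B4 → L1 hit [D]
  3 | W B3 → L0 hit [D]
  4 | W B2 → L2 miss [D]
  5 | R B5 → L2 miss wb→B2 [-]
  6 | R B3 → L0 hit [D]
  7 | R B3 → L0 hit [D]
  8 | R B5 → L2 hit [-]
  9 | W B5 → L2 hit [D]
  10 | W B1 → L1 miss wb→B4 [D]
  11 | W B1 → L1 hit [D]
  12 | W B3 → L0 hit [D]
  13 | R B1 → L1 hit [D]
  14 | R B4 → L1 miss wb→B1 [-]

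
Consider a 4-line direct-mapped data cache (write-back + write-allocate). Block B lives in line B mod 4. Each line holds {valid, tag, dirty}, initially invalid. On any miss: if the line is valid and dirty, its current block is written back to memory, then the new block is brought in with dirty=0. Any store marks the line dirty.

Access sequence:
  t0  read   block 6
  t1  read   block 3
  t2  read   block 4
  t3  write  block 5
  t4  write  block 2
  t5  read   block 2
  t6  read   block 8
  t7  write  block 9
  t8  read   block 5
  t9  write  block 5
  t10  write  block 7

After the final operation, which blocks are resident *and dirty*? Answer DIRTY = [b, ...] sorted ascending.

DIRTY = [2, 5, 7]

  0 | R B6 → L2 miss [-]
  1 | R B3 → L3 miss [-]
  2 | R B4 → L0 miss [-]
  3 | W B5 → L1 miss [D]
  4 | W B2 → L2 miss [D]
  5 | R B2 → L2 hit [D]
  6 | R B8 → L0 miss [-]
  7 | W B9 → L1 miss wb→B5 [D]
  8 | R B5 → L1 miss wb→B9 [-]
  9 | W B5 → L1 hit [D]
  10 | W B7 → L3 miss [D]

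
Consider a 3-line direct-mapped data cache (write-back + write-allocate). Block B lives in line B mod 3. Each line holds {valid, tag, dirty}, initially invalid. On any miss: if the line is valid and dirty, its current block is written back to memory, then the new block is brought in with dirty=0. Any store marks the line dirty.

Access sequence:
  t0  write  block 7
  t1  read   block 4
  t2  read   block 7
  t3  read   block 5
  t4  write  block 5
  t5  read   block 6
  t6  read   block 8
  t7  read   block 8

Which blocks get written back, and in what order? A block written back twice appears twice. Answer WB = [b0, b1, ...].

WB = [7, 5]

0: W B7 → L1 miss [D]
1: R B4 → L1 miss wb→B7 [-]
2: R B7 → L1 miss [-]
3: R B5 → L2 miss [-]
4: W B5 → L2 hit [D]
5: R B6 → L0 miss [-]
6: R B8 → L2 miss wb→B5 [-]
7: R B8 → L2 hit [-]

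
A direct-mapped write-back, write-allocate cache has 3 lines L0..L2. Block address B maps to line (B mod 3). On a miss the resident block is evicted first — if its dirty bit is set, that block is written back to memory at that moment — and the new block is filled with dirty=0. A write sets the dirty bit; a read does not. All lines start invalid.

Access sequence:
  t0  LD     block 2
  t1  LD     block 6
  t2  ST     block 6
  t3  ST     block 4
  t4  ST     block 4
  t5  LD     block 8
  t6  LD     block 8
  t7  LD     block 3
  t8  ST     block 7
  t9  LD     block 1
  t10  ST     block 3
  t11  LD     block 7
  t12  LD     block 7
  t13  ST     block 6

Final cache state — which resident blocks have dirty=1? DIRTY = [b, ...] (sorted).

0: R B2 -> L2 miss  d=-]
1: R B6 -> L0 miss  d=-]
2: W B6 -> L0 hit  d=D]
3: W B4 -> L1 miss  d=D]
4: W B4 -> L1 hit  d=D]
5: R B8 -> L2 miss  d=-]
6: R B8 -> L2 hit  d=-]
7: R B3 -> L0 miss wb->B6  d=-]
8: W B7 -> L1 miss wb->B4  d=D]
9: R B1 -> L1 miss wb->B7  d=-]
10: W B3 -> L0 hit  d=D]
11: R B7 -> L1 miss  d=-]
12: R B7 -> L1 hit  d=-]
13: W B6 -> L0 miss wb->B3  d=D]

DIRTY = [6]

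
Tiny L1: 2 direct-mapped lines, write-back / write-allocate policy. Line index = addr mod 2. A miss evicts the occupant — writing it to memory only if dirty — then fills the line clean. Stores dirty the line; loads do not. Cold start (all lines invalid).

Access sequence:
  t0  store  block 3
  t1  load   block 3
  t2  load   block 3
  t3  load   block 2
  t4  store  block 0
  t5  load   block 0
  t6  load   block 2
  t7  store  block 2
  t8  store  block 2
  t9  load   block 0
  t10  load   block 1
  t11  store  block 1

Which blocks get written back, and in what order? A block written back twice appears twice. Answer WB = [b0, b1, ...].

WB = [0, 2, 3]

  0 | W B3 → L1 miss [D]
  1 | R B3 → L1 hit [D]
  2 | R B3 → L1 hit [D]
  3 | R B2 → L0 miss [-]
  4 | W B0 → L0 miss [D]
  5 | R B0 → L0 hit [D]
  6 | R B2 → L0 miss wb→B0 [-]
  7 | W B2 → L0 hit [D]
  8 | W B2 → L0 hit [D]
  9 | R B0 → L0 miss wb→B2 [-]
  10 | R B1 → L1 miss wb→B3 [-]
  11 | W B1 → L1 hit [D]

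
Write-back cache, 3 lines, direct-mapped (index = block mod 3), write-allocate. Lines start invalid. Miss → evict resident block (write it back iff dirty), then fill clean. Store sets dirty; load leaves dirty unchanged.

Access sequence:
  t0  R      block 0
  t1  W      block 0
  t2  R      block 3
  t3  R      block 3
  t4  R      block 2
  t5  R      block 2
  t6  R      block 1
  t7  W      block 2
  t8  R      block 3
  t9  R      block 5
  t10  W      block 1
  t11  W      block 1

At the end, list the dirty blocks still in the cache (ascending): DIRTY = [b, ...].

DIRTY = [1]

  0 | R B0 → L0 miss [-]
  1 | W B0 → L0 hit [D]
  2 | R B3 → L0 miss wb→B0 [-]
  3 | R B3 → L0 hit [-]
  4 | R B2 → L2 miss [-]
  5 | R B2 → L2 hit [-]
  6 | R B1 → L1 miss [-]
  7 | W B2 → L2 hit [D]
  8 | R B3 → L0 hit [-]
  9 | R B5 → L2 miss wb→B2 [-]
  10 | W B1 → L1 hit [D]
  11 | W B1 → L1 hit [D]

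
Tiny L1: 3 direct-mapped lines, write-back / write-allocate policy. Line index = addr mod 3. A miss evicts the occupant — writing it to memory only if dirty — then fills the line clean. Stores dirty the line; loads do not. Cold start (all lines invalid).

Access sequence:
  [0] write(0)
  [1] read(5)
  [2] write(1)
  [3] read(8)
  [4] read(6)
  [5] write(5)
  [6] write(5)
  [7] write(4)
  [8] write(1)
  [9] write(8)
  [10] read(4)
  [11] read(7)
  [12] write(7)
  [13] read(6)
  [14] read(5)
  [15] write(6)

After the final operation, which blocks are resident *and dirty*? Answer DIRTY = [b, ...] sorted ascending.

0: W B0 → L0 miss [D]
1: R B5 → L2 miss [-]
2: W B1 → L1 miss [D]
3: R B8 → L2 miss [-]
4: R B6 → L0 miss wb→B0 [-]
5: W B5 → L2 miss [D]
6: W B5 → L2 hit [D]
7: W B4 → L1 miss wb→B1 [D]
8: W B1 → L1 miss wb→B4 [D]
9: W B8 → L2 miss wb→B5 [D]
10: R B4 → L1 miss wb→B1 [-]
11: R B7 → L1 miss [-]
12: W B7 → L1 hit [D]
13: R B6 → L0 hit [-]
14: R B5 → L2 miss wb→B8 [-]
15: W B6 → L0 hit [D]

DIRTY = [6, 7]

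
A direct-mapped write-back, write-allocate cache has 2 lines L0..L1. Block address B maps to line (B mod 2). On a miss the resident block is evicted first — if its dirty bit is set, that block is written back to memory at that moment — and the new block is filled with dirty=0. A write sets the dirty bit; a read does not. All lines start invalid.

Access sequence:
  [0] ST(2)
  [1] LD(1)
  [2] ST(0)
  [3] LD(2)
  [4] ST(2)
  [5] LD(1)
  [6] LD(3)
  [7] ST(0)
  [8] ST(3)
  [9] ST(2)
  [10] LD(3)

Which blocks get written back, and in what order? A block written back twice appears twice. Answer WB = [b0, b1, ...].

WB = [2, 0, 2, 0]

0: W B2 → L0 miss [D]
1: R B1 → L1 miss [-]
2: W B0 → L0 miss wb→B2 [D]
3: R B2 → L0 miss wb→B0 [-]
4: W B2 → L0 hit [D]
5: R B1 → L1 hit [-]
6: R B3 → L1 miss [-]
7: W B0 → L0 miss wb→B2 [D]
8: W B3 → L1 hit [D]
9: W B2 → L0 miss wb→B0 [D]
10: R B3 → L1 hit [D]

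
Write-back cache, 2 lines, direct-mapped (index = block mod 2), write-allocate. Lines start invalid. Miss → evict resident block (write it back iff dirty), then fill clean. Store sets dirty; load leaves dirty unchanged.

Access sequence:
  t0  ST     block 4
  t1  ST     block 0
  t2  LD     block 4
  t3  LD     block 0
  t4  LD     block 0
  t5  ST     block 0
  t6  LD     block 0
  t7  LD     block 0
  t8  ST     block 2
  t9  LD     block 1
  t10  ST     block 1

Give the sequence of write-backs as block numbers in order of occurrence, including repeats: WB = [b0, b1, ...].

WB = [4, 0, 0]

0: W B4 → L0 miss [D]
1: W B0 → L0 miss wb→B4 [D]
2: R B4 → L0 miss wb→B0 [-]
3: R B0 → L0 miss [-]
4: R B0 → L0 hit [-]
5: W B0 → L0 hit [D]
6: R B0 → L0 hit [D]
7: R B0 → L0 hit [D]
8: W B2 → L0 miss wb→B0 [D]
9: R B1 → L1 miss [-]
10: W B1 → L1 hit [D]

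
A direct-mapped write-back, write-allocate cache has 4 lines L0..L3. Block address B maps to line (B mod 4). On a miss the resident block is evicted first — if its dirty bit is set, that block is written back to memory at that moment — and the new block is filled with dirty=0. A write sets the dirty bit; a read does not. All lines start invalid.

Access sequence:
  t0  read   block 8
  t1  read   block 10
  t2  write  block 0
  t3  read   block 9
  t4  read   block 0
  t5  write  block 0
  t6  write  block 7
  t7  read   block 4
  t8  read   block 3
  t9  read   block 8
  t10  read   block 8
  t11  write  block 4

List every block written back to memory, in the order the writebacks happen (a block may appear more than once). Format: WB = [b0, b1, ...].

WB = [0, 7]

  0 | R B8 → L0 miss [-]
  1 | R B10 → L2 miss [-]
  2 | W B0 → L0 miss [D]
  3 | R B9 → L1 miss [-]
  4 | R B0 → L0 hit [D]
  5 | W B0 → L0 hit [D]
  6 | W B7 → L3 miss [D]
  7 | R B4 → L0 miss wb→B0 [-]
  8 | R B3 → L3 miss wb→B7 [-]
  9 | R B8 → L0 miss [-]
  10 | R B8 → L0 hit [-]
  11 | W B4 → L0 miss [D]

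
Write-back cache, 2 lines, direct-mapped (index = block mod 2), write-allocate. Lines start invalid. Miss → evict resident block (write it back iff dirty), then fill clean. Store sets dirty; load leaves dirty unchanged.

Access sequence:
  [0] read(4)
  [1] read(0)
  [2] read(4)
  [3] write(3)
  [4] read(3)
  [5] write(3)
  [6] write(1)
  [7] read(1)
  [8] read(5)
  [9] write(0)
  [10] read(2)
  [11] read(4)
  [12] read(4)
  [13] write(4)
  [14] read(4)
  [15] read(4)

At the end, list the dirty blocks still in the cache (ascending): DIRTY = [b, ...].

0: R B4 -> L0 miss  d=-]
1: R B0 -> L0 miss  d=-]
2: R B4 -> L0 miss  d=-]
3: W B3 -> L1 miss  d=D]
4: R B3 -> L1 hit  d=D]
5: W B3 -> L1 hit  d=D]
6: W B1 -> L1 miss wb->B3  d=D]
7: R B1 -> L1 hit  d=D]
8: R B5 -> L1 miss wb->B1  d=-]
9: W B0 -> L0 miss  d=D]
10: R B2 -> L0 miss wb->B0  d=-]
11: R B4 -> L0 miss  d=-]
12: R B4 -> L0 hit  d=-]
13: W B4 -> L0 hit  d=D]
14: R B4 -> L0 hit  d=D]
15: R B4 -> L0 hit  d=D]

DIRTY = [4]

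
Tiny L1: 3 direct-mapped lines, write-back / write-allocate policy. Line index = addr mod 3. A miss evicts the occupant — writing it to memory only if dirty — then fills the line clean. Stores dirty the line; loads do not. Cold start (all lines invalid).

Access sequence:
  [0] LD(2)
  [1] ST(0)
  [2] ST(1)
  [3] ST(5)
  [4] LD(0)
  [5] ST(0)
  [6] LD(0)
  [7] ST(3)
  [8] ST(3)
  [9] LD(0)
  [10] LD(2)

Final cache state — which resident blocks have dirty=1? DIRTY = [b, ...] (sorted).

0: R B2 -> L2 miss  d=-]
1: W B0 -> L0 miss  d=D]
2: W B1 -> L1 miss  d=D]
3: W B5 -> L2 miss  d=D]
4: R B0 -> L0 hit  d=D]
5: W B0 -> L0 hit  d=D]
6: R B0 -> L0 hit  d=D]
7: W B3 -> L0 miss wb->B0  d=D]
8: W B3 -> L0 hit  d=D]
9: R B0 -> L0 miss wb->B3  d=-]
10: R B2 -> L2 miss wb->B5  d=-]

DIRTY = [1]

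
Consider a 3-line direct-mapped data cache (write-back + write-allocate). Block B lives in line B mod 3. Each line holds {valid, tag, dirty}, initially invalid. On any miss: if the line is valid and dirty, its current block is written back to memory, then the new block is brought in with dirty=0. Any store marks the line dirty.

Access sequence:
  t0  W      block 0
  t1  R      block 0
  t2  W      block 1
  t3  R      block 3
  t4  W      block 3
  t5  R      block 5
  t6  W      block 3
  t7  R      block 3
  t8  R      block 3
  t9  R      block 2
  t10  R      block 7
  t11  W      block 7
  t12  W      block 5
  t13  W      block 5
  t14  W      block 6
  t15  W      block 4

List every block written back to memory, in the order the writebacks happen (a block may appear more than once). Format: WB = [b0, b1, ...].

WB = [0, 1, 3, 7]

0: W B0 → L0 miss [D]
1: R B0 → L0 hit [D]
2: W B1 → L1 miss [D]
3: R B3 → L0 miss wb→B0 [-]
4: W B3 → L0 hit [D]
5: R B5 → L2 miss [-]
6: W B3 → L0 hit [D]
7: R B3 → L0 hit [D]
8: R B3 → L0 hit [D]
9: R B2 → L2 miss [-]
10: R B7 → L1 miss wb→B1 [-]
11: W B7 → L1 hit [D]
12: W B5 → L2 miss [D]
13: W B5 → L2 hit [D]
14: W B6 → L0 miss wb→B3 [D]
15: W B4 → L1 miss wb→B7 [D]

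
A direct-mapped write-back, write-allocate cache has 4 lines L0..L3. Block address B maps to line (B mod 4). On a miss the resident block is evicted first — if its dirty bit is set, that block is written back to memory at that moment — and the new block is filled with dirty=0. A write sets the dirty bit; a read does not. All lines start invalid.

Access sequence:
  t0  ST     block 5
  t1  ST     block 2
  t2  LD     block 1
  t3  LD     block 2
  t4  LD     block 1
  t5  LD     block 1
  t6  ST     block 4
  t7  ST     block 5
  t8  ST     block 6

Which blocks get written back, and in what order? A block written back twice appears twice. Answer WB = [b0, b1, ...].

WB = [5, 2]

0: W B5 -> L1 miss  d=D]
1: W B2 -> L2 miss  d=D]
2: R B1 -> L1 miss wb->B5  d=-]
3: R B2 -> L2 hit  d=D]
4: R B1 -> L1 hit  d=-]
5: R B1 -> L1 hit  d=-]
6: W B4 -> L0 miss  d=D]
7: W B5 -> L1 miss  d=D]
8: W B6 -> L2 miss wb->B2  d=D]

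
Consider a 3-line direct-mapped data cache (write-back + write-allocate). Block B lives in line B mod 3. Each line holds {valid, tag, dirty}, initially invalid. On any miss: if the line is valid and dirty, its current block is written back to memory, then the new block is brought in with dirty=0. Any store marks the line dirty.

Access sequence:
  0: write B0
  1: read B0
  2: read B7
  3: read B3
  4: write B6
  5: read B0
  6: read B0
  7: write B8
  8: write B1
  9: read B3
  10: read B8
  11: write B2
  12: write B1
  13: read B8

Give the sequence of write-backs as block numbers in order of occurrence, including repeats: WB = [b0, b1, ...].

0: W B0 -> L0 miss  d=D]
1: R B0 -> L0 hit  d=D]
2: R B7 -> L1 miss  d=-]
3: R B3 -> L0 miss wb->B0  d=-]
4: W B6 -> L0 miss  d=D]
5: R B0 -> L0 miss wb->B6  d=-]
6: R B0 -> L0 hit  d=-]
7: W B8 -> L2 miss  d=D]
8: W B1 -> L1 miss  d=D]
9: R B3 -> L0 miss  d=-]
10: R B8 -> L2 hit  d=D]
11: W B2 -> L2 miss wb->B8  d=D]
12: W B1 -> L1 hit  d=D]
13: R B8 -> L2 miss wb->B2  d=-]

WB = [0, 6, 8, 2]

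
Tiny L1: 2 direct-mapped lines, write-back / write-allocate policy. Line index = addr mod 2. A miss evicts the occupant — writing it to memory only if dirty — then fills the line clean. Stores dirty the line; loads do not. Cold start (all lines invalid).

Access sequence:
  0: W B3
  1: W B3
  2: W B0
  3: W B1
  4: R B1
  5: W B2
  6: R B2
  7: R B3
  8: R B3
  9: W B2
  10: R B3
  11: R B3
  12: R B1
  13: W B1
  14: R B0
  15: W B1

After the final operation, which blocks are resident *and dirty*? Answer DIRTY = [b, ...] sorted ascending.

DIRTY = [1]

0: W B3 → L1 miss [D]
1: W B3 → L1 hit [D]
2: W B0 → L0 miss [D]
3: W B1 → L1 miss wb→B3 [D]
4: R B1 → L1 hit [D]
5: W B2 → L0 miss wb→B0 [D]
6: R B2 → L0 hit [D]
7: R B3 → L1 miss wb→B1 [-]
8: R B3 → L1 hit [-]
9: W B2 → L0 hit [D]
10: R B3 → L1 hit [-]
11: R B3 → L1 hit [-]
12: R B1 → L1 miss [-]
13: W B1 → L1 hit [D]
14: R B0 → L0 miss wb→B2 [-]
15: W B1 → L1 hit [D]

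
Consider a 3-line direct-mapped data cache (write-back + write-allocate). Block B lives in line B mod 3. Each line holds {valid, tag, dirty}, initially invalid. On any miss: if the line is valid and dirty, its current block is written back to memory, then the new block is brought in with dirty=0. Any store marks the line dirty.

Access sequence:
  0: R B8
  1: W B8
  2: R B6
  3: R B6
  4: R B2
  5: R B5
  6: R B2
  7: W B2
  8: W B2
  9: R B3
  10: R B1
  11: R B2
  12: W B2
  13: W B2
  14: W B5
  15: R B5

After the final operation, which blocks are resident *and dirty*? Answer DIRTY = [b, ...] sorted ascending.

DIRTY = [5]

0: R B8 -> L2 miss  d=-]
1: W B8 -> L2 hit  d=D]
2: R B6 -> L0 miss  d=-]
3: R B6 -> L0 hit  d=-]
4: R B2 -> L2 miss wb->B8  d=-]
5: R B5 -> L2 miss  d=-]
6: R B2 -> L2 miss  d=-]
7: W B2 -> L2 hit  d=D]
8: W B2 -> L2 hit  d=D]
9: R B3 -> L0 miss  d=-]
10: R B1 -> L1 miss  d=-]
11: R B2 -> L2 hit  d=D]
12: W B2 -> L2 hit  d=D]
13: W B2 -> L2 hit  d=D]
14: W B5 -> L2 miss wb->B2  d=D]
15: R B5 -> L2 hit  d=D]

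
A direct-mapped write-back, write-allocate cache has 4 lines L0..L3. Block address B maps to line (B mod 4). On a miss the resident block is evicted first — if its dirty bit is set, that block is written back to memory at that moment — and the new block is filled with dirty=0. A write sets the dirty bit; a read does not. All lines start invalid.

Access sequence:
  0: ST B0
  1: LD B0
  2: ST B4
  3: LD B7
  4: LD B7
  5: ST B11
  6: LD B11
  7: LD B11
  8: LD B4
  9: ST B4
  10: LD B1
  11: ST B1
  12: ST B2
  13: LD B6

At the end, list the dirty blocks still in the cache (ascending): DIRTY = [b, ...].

  0 | W B0 → L0 miss [D]
  1 | R B0 → L0 hit [D]
  2 | W B4 → L0 miss wb→B0 [D]
  3 | R B7 → L3 miss [-]
  4 | R B7 → L3 hit [-]
  5 | W B11 → L3 miss [D]
  6 | R B11 → L3 hit [D]
  7 | R B11 → L3 hit [D]
  8 | R B4 → L0 hit [D]
  9 | W B4 → L0 hit [D]
  10 | R B1 → L1 miss [-]
  11 | W B1 → L1 hit [D]
  12 | W B2 → L2 miss [D]
  13 | R B6 → L2 miss wb→B2 [-]

DIRTY = [1, 4, 11]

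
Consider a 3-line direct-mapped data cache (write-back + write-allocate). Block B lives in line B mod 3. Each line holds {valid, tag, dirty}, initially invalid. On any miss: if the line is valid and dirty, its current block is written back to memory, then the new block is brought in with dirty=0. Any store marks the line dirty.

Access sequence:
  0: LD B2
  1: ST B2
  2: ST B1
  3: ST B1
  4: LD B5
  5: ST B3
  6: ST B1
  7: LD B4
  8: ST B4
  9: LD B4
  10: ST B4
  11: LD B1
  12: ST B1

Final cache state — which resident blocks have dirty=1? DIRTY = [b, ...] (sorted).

0: R B2 -> L2 miss  d=-]
1: W B2 -> L2 hit  d=D]
2: W B1 -> L1 miss  d=D]
3: W B1 -> L1 hit  d=D]
4: R B5 -> L2 miss wb->B2  d=-]
5: W B3 -> L0 miss  d=D]
6: W B1 -> L1 hit  d=D]
7: R B4 -> L1 miss wb->B1  d=-]
8: W B4 -> L1 hit  d=D]
9: R B4 -> L1 hit  d=D]
10: W B4 -> L1 hit  d=D]
11: R B1 -> L1 miss wb->B4  d=-]
12: W B1 -> L1 hit  d=D]

DIRTY = [1, 3]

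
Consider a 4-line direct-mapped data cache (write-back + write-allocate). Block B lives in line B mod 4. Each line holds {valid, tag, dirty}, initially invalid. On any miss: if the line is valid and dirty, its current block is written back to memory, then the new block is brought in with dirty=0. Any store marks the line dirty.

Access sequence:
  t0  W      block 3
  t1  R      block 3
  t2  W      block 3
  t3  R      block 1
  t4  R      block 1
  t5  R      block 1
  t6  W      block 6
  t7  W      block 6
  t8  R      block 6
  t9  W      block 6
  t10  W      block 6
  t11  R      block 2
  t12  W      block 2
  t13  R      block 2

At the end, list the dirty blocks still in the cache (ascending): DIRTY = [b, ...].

DIRTY = [2, 3]

0: W B3 -> L3 miss  d=D]
1: R B3 -> L3 hit  d=D]
2: W B3 -> L3 hit  d=D]
3: R B1 -> L1 miss  d=-]
4: R B1 -> L1 hit  d=-]
5: R B1 -> L1 hit  d=-]
6: W B6 -> L2 miss  d=D]
7: W B6 -> L2 hit  d=D]
8: R B6 -> L2 hit  d=D]
9: W B6 -> L2 hit  d=D]
10: W B6 -> L2 hit  d=D]
11: R B2 -> L2 miss wb->B6  d=-]
12: W B2 -> L2 hit  d=D]
13: R B2 -> L2 hit  d=D]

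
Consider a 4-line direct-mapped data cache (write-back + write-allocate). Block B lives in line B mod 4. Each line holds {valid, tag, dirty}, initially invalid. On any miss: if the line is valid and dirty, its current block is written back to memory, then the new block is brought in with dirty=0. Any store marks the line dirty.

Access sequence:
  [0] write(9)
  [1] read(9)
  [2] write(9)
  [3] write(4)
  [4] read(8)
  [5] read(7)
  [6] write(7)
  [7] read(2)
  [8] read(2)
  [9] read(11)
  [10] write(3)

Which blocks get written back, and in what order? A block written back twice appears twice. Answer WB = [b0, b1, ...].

WB = [4, 7]

0: W B9 → L1 miss [D]
1: R B9 → L1 hit [D]
2: W B9 → L1 hit [D]
3: W B4 → L0 miss [D]
4: R B8 → L0 miss wb→B4 [-]
5: R B7 → L3 miss [-]
6: W B7 → L3 hit [D]
7: R B2 → L2 miss [-]
8: R B2 → L2 hit [-]
9: R B11 → L3 miss wb→B7 [-]
10: W B3 → L3 miss [D]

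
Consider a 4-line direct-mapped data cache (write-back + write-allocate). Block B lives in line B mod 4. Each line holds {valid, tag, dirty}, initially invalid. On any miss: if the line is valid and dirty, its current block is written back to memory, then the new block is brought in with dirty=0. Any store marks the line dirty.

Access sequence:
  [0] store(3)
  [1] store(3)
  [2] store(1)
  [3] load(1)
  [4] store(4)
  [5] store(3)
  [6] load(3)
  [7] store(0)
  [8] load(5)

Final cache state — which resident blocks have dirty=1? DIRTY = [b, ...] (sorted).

DIRTY = [0, 3]

  0 | W B3 → L3 miss [D]
  1 | W B3 → L3 hit [D]
  2 | W B1 → L1 miss [D]
  3 | R B1 → L1 hit [D]
  4 | W B4 → L0 miss [D]
  5 | W B3 → L3 hit [D]
  6 | R B3 → L3 hit [D]
  7 | W B0 → L0 miss wb→B4 [D]
  8 | R B5 → L1 miss wb→B1 [-]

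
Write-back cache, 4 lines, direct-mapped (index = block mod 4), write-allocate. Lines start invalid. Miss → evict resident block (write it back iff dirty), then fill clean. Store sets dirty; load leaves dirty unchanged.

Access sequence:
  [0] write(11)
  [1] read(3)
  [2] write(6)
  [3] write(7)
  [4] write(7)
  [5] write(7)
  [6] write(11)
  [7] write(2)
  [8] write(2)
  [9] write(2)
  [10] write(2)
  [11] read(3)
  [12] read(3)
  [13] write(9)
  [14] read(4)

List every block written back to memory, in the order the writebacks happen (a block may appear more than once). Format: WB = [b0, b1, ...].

WB = [11, 7, 6, 11]

0: W B11 → L3 miss [D]
1: R B3 → L3 miss wb→B11 [-]
2: W B6 → L2 miss [D]
3: W B7 → L3 miss [D]
4: W B7 → L3 hit [D]
5: W B7 → L3 hit [D]
6: W B11 → L3 miss wb→B7 [D]
7: W B2 → L2 miss wb→B6 [D]
8: W B2 → L2 hit [D]
9: W B2 → L2 hit [D]
10: W B2 → L2 hit [D]
11: R B3 → L3 miss wb→B11 [-]
12: R B3 → L3 hit [-]
13: W B9 → L1 miss [D]
14: R B4 → L0 miss [-]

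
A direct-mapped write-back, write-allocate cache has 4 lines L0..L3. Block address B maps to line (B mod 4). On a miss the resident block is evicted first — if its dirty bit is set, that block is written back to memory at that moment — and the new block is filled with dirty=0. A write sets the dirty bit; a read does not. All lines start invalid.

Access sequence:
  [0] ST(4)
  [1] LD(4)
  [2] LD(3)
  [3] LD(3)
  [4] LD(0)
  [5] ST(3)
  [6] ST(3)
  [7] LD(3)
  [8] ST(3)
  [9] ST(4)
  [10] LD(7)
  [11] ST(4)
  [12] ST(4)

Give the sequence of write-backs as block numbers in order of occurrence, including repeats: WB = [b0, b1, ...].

0: W B4 -> L0 miss  d=D]
1: R B4 -> L0 hit  d=D]
2: R B3 -> L3 miss  d=-]
3: R B3 -> L3 hit  d=-]
4: R B0 -> L0 miss wb->B4  d=-]
5: W B3 -> L3 hit  d=D]
6: W B3 -> L3 hit  d=D]
7: R B3 -> L3 hit  d=D]
8: W B3 -> L3 hit  d=D]
9: W B4 -> L0 miss  d=D]
10: R B7 -> L3 miss wb->B3  d=-]
11: W B4 -> L0 hit  d=D]
12: W B4 -> L0 hit  d=D]

WB = [4, 3]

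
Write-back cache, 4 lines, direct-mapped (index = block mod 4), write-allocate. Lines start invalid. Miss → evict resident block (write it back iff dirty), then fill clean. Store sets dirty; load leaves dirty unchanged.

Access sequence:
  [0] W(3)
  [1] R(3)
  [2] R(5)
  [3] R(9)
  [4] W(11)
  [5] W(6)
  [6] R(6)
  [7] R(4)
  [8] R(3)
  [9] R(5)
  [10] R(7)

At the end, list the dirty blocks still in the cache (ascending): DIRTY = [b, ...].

0: W B3 -> L3 miss  d=D]
1: R B3 -> L3 hit  d=D]
2: R B5 -> L1 miss  d=-]
3: R B9 -> L1 miss  d=-]
4: W B11 -> L3 miss wb->B3  d=D]
5: W B6 -> L2 miss  d=D]
6: R B6 -> L2 hit  d=D]
7: R B4 -> L0 miss  d=-]
8: R B3 -> L3 miss wb->B11  d=-]
9: R B5 -> L1 miss  d=-]
10: R B7 -> L3 miss  d=-]

DIRTY = [6]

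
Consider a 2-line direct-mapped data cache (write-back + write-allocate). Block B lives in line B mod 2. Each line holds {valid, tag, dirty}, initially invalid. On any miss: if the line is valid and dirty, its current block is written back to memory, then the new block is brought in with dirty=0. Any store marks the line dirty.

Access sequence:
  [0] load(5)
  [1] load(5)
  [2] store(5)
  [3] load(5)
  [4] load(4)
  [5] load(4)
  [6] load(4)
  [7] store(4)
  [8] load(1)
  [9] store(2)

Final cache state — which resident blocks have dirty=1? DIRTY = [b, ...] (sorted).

0: R B5 -> L1 miss  d=-]
1: R B5 -> L1 hit  d=-]
2: W B5 -> L1 hit  d=D]
3: R B5 -> L1 hit  d=D]
4: R B4 -> L0 miss  d=-]
5: R B4 -> L0 hit  d=-]
6: R B4 -> L0 hit  d=-]
7: W B4 -> L0 hit  d=D]
8: R B1 -> L1 miss wb->B5  d=-]
9: W B2 -> L0 miss wb->B4  d=D]

DIRTY = [2]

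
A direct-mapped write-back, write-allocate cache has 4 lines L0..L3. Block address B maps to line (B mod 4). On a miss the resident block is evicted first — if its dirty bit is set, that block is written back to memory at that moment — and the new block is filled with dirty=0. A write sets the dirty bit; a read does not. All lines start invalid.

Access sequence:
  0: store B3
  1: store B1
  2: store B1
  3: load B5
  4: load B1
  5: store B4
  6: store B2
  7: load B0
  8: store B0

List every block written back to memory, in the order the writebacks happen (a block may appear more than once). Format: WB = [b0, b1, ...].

WB = [1, 4]

0: W B3 → L3 miss [D]
1: W B1 → L1 miss [D]
2: W B1 → L1 hit [D]
3: R B5 → L1 miss wb→B1 [-]
4: R B1 → L1 miss [-]
5: W B4 → L0 miss [D]
6: W B2 → L2 miss [D]
7: R B0 → L0 miss wb→B4 [-]
8: W B0 → L0 hit [D]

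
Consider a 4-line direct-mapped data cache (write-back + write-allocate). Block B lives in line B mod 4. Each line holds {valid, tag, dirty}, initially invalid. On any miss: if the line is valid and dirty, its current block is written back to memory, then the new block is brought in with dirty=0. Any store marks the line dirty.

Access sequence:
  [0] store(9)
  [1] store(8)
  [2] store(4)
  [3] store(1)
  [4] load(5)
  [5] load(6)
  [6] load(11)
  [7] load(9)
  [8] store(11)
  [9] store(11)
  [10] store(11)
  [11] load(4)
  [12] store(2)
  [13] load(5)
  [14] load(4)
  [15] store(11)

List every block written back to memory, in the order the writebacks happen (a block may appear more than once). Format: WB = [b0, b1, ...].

0: W B9 -> L1 miss  d=D]
1: W B8 -> L0 miss  d=D]
2: W B4 -> L0 miss wb->B8  d=D]
3: W B1 -> L1 miss wb->B9  d=D]
4: R B5 -> L1 miss wb->B1  d=-]
5: R B6 -> L2 miss  d=-]
6: R B11 -> L3 miss  d=-]
7: R B9 -> L1 miss  d=-]
8: W B11 -> L3 hit  d=D]
9: W B11 -> L3 hit  d=D]
10: W B11 -> L3 hit  d=D]
11: R B4 -> L0 hit  d=D]
12: W B2 -> L2 miss  d=D]
13: R B5 -> L1 miss  d=-]
14: R B4 -> L0 hit  d=D]
15: W B11 -> L3 hit  d=D]

WB = [8, 9, 1]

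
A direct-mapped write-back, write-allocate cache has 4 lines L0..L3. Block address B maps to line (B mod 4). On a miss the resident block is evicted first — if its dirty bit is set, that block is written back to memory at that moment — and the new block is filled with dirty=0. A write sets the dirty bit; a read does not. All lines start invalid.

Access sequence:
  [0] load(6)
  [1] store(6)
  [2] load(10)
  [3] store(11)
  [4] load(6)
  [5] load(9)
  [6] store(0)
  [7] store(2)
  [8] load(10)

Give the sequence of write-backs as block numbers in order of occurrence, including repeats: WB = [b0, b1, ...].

WB = [6, 2]

  0 | R B6 → L2 miss [-]
  1 | W B6 → L2 hit [D]
  2 | R B10 → L2 miss wb→B6 [-]
  3 | W B11 → L3 miss [D]
  4 | R B6 → L2 miss [-]
  5 | R B9 → L1 miss [-]
  6 | W B0 → L0 miss [D]
  7 | W B2 → L2 miss [D]
  8 | R B10 → L2 miss wb→B2 [-]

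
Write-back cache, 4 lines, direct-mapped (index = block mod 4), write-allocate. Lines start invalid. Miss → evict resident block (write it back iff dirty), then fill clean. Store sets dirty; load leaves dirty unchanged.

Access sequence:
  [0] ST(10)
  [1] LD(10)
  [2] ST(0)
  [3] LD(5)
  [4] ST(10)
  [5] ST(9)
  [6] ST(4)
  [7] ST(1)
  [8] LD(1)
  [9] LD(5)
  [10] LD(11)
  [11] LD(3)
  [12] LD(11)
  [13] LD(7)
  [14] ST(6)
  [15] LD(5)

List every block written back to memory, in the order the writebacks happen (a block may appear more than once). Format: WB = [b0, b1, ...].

0: W B10 -> L2 miss  d=D]
1: R B10 -> L2 hit  d=D]
2: W B0 -> L0 miss  d=D]
3: R B5 -> L1 miss  d=-]
4: W B10 -> L2 hit  d=D]
5: W B9 -> L1 miss  d=D]
6: W B4 -> L0 miss wb->B0  d=D]
7: W B1 -> L1 miss wb->B9  d=D]
8: R B1 -> L1 hit  d=D]
9: R B5 -> L1 miss wb->B1  d=-]
10: R B11 -> L3 miss  d=-]
11: R B3 -> L3 miss  d=-]
12: R B11 -> L3 miss  d=-]
13: R B7 -> L3 miss  d=-]
14: W B6 -> L2 miss wb->B10  d=D]
15: R B5 -> L1 hit  d=-]

WB = [0, 9, 1, 10]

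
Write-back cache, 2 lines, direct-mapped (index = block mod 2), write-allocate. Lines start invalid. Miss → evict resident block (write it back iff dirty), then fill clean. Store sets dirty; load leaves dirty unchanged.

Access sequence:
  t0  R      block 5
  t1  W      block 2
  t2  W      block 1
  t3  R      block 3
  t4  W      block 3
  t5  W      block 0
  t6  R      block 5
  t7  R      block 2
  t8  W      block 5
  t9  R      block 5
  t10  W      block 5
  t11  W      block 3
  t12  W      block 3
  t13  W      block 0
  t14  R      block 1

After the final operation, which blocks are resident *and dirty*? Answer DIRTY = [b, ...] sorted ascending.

0: R B5 -> L1 miss  d=-]
1: W B2 -> L0 miss  d=D]
2: W B1 -> L1 miss  d=D]
3: R B3 -> L1 miss wb->B1  d=-]
4: W B3 -> L1 hit  d=D]
5: W B0 -> L0 miss wb->B2  d=D]
6: R B5 -> L1 miss wb->B3  d=-]
7: R B2 -> L0 miss wb->B0  d=-]
8: W B5 -> L1 hit  d=D]
9: R B5 -> L1 hit  d=D]
10: W B5 -> L1 hit  d=D]
11: W B3 -> L1 miss wb->B5  d=D]
12: W B3 -> L1 hit  d=D]
13: W B0 -> L0 miss  d=D]
14: R B1 -> L1 miss wb->B3  d=-]

DIRTY = [0]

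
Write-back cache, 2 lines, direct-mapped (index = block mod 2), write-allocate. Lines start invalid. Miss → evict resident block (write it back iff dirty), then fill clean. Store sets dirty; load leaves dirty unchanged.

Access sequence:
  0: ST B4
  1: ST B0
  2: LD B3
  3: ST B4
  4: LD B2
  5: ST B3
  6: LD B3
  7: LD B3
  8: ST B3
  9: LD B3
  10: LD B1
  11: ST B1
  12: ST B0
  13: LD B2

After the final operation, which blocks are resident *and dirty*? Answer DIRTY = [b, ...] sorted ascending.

DIRTY = [1]

  0 | W B4 → L0 miss [D]
  1 | W B0 → L0 miss wb→B4 [D]
  2 | R B3 → L1 miss [-]
  3 | W B4 → L0 miss wb→B0 [D]
  4 | R B2 → L0 miss wb→B4 [-]
  5 | W B3 → L1 hit [D]
  6 | R B3 → L1 hit [D]
  7 | R B3 → L1 hit [D]
  8 | W B3 → L1 hit [D]
  9 | R B3 → L1 hit [D]
  10 | R B1 → L1 miss wb→B3 [-]
  11 | W B1 → L1 hit [D]
  12 | W B0 → L0 miss [D]
  13 | R B2 → L0 miss wb→B0 [-]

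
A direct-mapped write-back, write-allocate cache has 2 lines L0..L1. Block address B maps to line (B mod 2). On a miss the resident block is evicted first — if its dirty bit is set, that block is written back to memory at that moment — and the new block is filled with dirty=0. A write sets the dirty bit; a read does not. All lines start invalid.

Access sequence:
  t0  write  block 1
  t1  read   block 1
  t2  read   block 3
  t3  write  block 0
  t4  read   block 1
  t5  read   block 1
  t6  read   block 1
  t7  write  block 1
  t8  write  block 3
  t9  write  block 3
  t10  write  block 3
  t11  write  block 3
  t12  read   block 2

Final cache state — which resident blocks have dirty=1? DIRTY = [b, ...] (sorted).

0: W B1 -> L1 miss  d=D]
1: R B1 -> L1 hit  d=D]
2: R B3 -> L1 miss wb->B1  d=-]
3: W B0 -> L0 miss  d=D]
4: R B1 -> L1 miss  d=-]
5: R B1 -> L1 hit  d=-]
6: R B1 -> L1 hit  d=-]
7: W B1 -> L1 hit  d=D]
8: W B3 -> L1 miss wb->B1  d=D]
9: W B3 -> L1 hit  d=D]
10: W B3 -> L1 hit  d=D]
11: W B3 -> L1 hit  d=D]
12: R B2 -> L0 miss wb->B0  d=-]

DIRTY = [3]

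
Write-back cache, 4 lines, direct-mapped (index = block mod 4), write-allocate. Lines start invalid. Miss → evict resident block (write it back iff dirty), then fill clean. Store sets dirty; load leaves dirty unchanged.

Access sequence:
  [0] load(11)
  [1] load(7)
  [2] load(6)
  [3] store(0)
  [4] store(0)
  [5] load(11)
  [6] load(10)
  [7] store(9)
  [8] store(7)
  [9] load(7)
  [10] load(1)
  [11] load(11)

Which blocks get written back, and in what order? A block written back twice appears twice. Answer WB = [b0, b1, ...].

  0 | R B11 → L3 miss [-]
  1 | R B7 → L3 miss [-]
  2 | R B6 → L2 miss [-]
  3 | W B0 → L0 miss [D]
  4 | W B0 → L0 hit [D]
  5 | R B11 → L3 miss [-]
  6 | R B10 → L2 miss [-]
  7 | W B9 → L1 miss [D]
  8 | W B7 → L3 miss [D]
  9 | R B7 → L3 hit [D]
  10 | R B1 → L1 miss wb→B9 [-]
  11 | R B11 → L3 miss wb→B7 [-]

WB = [9, 7]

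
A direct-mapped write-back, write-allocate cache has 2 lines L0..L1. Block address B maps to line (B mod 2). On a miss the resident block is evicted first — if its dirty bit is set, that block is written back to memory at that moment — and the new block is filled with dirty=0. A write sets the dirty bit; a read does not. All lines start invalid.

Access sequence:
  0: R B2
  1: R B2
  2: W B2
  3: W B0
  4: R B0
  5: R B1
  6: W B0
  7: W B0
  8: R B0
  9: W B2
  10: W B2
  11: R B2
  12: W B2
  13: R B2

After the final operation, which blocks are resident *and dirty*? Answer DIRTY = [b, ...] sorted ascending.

  0 | R B2 → L0 miss [-]
  1 | R B2 → L0 hit [-]
  2 | W B2 → L0 hit [D]
  3 | W B0 → L0 miss wb→B2 [D]
  4 | R B0 → L0 hit [D]
  5 | R B1 → L1 miss [-]
  6 | W B0 → L0 hit [D]
  7 | W B0 → L0 hit [D]
  8 | R B0 → L0 hit [D]
  9 | W B2 → L0 miss wb→B0 [D]
  10 | W B2 → L0 hit [D]
  11 | R B2 → L0 hit [D]
  12 | W B2 → L0 hit [D]
  13 | R B2 → L0 hit [D]

DIRTY = [2]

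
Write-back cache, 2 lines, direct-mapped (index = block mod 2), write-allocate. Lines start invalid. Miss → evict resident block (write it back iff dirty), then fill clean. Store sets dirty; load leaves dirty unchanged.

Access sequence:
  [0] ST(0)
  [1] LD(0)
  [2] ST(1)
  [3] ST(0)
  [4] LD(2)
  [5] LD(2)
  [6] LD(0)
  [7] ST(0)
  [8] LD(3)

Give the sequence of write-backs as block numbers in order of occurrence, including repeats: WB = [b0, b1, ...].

WB = [0, 1]

0: W B0 -> L0 miss  d=D]
1: R B0 -> L0 hit  d=D]
2: W B1 -> L1 miss  d=D]
3: W B0 -> L0 hit  d=D]
4: R B2 -> L0 miss wb->B0  d=-]
5: R B2 -> L0 hit  d=-]
6: R B0 -> L0 miss  d=-]
7: W B0 -> L0 hit  d=D]
8: R B3 -> L1 miss wb->B1  d=-]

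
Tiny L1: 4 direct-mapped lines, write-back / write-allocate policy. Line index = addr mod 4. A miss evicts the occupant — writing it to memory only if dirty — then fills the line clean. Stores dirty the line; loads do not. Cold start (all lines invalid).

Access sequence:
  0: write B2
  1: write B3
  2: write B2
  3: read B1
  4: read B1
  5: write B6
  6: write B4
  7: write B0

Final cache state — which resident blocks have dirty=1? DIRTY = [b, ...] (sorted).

0: W B2 -> L2 miss  d=D]
1: W B3 -> L3 miss  d=D]
2: W B2 -> L2 hit  d=D]
3: R B1 -> L1 miss  d=-]
4: R B1 -> L1 hit  d=-]
5: W B6 -> L2 miss wb->B2  d=D]
6: W B4 -> L0 miss  d=D]
7: W B0 -> L0 miss wb->B4  d=D]

DIRTY = [0, 3, 6]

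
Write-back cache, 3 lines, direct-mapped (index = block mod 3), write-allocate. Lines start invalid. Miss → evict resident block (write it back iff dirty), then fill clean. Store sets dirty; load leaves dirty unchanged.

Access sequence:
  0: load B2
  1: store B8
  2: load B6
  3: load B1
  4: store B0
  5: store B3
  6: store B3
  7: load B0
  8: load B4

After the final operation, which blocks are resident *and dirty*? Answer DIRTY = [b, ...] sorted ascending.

DIRTY = [8]

  0 | R B2 → L2 miss [-]
  1 | W B8 → L2 miss [D]
  2 | R B6 → L0 miss [-]
  3 | R B1 → L1 miss [-]
  4 | W B0 → L0 miss [D]
  5 | W B3 → L0 miss wb→B0 [D]
  6 | W B3 → L0 hit [D]
  7 | R B0 → L0 miss wb→B3 [-]
  8 | R B4 → L1 miss [-]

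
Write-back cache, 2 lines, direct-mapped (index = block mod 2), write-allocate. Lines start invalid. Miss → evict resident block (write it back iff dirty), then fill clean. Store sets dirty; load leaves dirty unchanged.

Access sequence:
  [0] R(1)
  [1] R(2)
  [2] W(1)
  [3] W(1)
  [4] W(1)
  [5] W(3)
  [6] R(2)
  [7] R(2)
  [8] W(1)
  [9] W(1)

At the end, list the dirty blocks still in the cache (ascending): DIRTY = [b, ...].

  0 | R B1 → L1 miss [-]
  1 | R B2 → L0 miss [-]
  2 | W B1 → L1 hit [D]
  3 | W B1 → L1 hit [D]
  4 | W B1 → L1 hit [D]
  5 | W B3 → L1 miss wb→B1 [D]
  6 | R B2 → L0 hit [-]
  7 | R B2 → L0 hit [-]
  8 | W B1 → L1 miss wb→B3 [D]
  9 | W B1 → L1 hit [D]

DIRTY = [1]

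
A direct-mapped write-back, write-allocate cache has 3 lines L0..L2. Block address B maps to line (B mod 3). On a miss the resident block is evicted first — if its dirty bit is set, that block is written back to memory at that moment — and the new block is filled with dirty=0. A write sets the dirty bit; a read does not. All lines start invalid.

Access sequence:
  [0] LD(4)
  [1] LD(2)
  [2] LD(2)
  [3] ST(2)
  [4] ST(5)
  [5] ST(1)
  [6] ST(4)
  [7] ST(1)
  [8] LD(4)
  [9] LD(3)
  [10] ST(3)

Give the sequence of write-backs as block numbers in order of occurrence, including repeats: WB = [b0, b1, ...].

WB = [2, 1, 4, 1]

0: R B4 → L1 miss [-]
1: R B2 → L2 miss [-]
2: R B2 → L2 hit [-]
3: W B2 → L2 hit [D]
4: W B5 → L2 miss wb→B2 [D]
5: W B1 → L1 miss [D]
6: W B4 → L1 miss wb→B1 [D]
7: W B1 → L1 miss wb→B4 [D]
8: R B4 → L1 miss wb→B1 [-]
9: R B3 → L0 miss [-]
10: W B3 → L0 hit [D]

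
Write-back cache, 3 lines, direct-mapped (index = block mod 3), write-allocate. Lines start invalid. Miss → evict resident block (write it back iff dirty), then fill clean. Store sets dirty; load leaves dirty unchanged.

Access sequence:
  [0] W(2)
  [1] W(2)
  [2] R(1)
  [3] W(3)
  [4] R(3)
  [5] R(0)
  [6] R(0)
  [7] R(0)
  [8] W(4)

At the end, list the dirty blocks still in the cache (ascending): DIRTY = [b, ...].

DIRTY = [2, 4]

0: W B2 → L2 miss [D]
1: W B2 → L2 hit [D]
2: R B1 → L1 miss [-]
3: W B3 → L0 miss [D]
4: R B3 → L0 hit [D]
5: R B0 → L0 miss wb→B3 [-]
6: R B0 → L0 hit [-]
7: R B0 → L0 hit [-]
8: W B4 → L1 miss [D]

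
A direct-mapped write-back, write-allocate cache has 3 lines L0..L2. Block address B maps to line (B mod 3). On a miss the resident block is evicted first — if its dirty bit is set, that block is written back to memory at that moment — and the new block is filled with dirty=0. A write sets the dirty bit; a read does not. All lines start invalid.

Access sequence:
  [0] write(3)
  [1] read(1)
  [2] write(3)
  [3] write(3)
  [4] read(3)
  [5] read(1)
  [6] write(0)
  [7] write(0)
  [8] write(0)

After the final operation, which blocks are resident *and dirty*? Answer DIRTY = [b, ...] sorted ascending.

  0 | W B3 → L0 miss [D]
  1 | R B1 → L1 miss [-]
  2 | W B3 → L0 hit [D]
  3 | W B3 → L0 hit [D]
  4 | R B3 → L0 hit [D]
  5 | R B1 → L1 hit [-]
  6 | W B0 → L0 miss wb→B3 [D]
  7 | W B0 → L0 hit [D]
  8 | W B0 → L0 hit [D]

DIRTY = [0]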